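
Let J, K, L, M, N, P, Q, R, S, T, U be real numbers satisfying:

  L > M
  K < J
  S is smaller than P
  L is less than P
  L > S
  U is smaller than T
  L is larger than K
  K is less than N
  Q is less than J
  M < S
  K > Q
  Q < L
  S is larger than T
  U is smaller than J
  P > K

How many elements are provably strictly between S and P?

Chaining upward from S reaches: L.
Chaining downward from P reaches: Q, U, T, K, M, L.
Strictly between S and P are those in both lists: L — 1 element.

1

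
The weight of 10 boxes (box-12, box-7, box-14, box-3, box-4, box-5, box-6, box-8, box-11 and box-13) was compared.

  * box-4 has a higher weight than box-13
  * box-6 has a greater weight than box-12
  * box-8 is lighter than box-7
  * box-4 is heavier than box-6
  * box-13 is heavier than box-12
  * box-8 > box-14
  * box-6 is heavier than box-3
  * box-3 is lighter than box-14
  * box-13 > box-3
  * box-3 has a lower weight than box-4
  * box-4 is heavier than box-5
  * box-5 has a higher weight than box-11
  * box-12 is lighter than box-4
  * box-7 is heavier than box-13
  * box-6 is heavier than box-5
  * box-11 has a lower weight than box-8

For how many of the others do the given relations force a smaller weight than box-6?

4

The elements the relations force below box-6 are box-11, box-3, box-5, box-12 — no chain reaches any other.
That is 4.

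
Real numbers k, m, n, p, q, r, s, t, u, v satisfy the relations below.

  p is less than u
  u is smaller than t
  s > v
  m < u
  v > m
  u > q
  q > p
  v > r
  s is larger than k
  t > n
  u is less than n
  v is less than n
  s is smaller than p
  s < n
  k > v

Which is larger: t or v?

t

Chaining the given relations: v < k < s < p < q < u < n < t.
So v < t; t is the larger of the two.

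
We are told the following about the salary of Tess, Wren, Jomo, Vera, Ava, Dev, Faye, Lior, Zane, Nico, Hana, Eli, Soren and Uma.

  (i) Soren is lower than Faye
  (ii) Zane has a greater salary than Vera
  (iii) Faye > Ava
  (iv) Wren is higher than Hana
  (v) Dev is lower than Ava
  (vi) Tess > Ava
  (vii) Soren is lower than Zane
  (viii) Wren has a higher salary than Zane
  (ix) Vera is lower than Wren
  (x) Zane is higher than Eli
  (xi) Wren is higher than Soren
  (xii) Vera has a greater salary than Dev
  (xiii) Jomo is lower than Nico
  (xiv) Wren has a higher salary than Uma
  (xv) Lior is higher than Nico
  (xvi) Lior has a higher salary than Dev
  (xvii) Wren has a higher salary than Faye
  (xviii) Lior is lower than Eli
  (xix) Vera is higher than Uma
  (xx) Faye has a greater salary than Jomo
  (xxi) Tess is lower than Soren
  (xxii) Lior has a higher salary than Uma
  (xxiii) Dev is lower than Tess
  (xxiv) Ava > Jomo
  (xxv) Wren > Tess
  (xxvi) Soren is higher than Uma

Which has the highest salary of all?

Wren

Jomo is not greatest since Jomo < Ava; Dev is not greatest since Dev < Tess; Ava is not greatest since Ava < Faye; Tess is not greatest since Tess < Soren; Uma is not greatest since Uma < Lior; Nico is not greatest since Nico < Lior; Hana is not greatest since Hana < Wren; Soren is not greatest since Soren < Faye; Lior is not greatest since Lior < Eli; Eli is not greatest since Eli < Zane; Faye is not greatest since Faye < Wren; Vera is not greatest since Vera < Wren; Zane is not greatest since Zane < Wren.
Only Wren has nothing above it, so Wren is the highest salary.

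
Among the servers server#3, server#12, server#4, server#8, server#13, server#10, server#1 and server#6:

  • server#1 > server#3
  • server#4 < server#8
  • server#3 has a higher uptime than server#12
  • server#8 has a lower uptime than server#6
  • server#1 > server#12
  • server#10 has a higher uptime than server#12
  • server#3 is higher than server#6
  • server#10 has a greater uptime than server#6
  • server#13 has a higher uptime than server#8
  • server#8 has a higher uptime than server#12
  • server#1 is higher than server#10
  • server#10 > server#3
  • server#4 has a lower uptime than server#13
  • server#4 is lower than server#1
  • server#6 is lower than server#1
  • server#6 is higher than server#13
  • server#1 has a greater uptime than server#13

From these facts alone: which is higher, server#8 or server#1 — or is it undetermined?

server#8 < server#13 and server#13 < server#6 give server#8 < server#6.
Then server#6 < server#3 extends the chain to server#3.
With server#3 < server#10: server#8 < server#13 < server#6 < server#3 < server#10.
With server#10 < server#1: server#8 < server#13 < server#6 < server#3 < server#10 < server#1.
So server#1 is higher.

server#1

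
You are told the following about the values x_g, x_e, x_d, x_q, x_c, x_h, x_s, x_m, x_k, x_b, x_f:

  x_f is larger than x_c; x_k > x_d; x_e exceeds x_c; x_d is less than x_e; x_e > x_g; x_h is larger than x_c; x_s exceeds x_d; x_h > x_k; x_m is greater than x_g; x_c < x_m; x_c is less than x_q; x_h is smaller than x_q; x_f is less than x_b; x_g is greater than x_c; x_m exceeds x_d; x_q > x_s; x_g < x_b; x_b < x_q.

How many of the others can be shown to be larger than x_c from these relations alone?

7

The elements the relations force above x_c are x_g, x_h, x_f, x_e, x_m, x_b, x_q — no chain reaches any other.
That is 7.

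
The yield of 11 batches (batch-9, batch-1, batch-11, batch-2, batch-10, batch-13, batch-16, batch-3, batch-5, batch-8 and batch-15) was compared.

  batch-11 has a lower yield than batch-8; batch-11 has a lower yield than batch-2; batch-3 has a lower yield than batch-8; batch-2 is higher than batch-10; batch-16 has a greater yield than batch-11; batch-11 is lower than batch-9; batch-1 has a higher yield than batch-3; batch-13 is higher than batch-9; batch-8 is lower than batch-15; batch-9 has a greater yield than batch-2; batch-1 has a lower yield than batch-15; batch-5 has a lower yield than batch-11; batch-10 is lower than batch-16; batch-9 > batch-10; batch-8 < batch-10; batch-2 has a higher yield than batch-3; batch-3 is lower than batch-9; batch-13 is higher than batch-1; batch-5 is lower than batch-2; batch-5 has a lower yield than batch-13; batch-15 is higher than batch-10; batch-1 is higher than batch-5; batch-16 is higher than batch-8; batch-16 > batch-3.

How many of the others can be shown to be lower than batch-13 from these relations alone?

8

From batch-13 the given relations immediately reach batch-5, batch-1, batch-9.
From those, batch-11, batch-3, batch-10, batch-2 — 7 in total.
From those, batch-8 — 8 in total.
No other element is forced below batch-13 by the given relations, so the count is 8.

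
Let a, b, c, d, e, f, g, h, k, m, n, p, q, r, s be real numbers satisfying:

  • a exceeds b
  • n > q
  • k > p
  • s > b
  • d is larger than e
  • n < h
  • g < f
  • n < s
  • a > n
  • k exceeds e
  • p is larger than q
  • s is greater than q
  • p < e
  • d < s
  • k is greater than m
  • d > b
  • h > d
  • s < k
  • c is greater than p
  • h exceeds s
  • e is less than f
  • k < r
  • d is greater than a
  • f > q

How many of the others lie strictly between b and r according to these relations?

4

Chaining upward from b reaches: a, d, s, h, k.
Chaining downward from r reaches: q, p, e, m, n, a, d, s, k.
Strictly between b and r are those in both lists: a, d, s, k — 4 elements.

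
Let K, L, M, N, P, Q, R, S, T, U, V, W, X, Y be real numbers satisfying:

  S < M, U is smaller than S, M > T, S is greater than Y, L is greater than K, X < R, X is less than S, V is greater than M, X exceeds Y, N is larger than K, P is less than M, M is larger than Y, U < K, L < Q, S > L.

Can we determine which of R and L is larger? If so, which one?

Following every chain through L: above L we get S, M, V, Q; below L we get U, K.
R is not reached, and no chain runs the other way from R to L.
So the given relations leave the order of L and R undetermined.

undetermined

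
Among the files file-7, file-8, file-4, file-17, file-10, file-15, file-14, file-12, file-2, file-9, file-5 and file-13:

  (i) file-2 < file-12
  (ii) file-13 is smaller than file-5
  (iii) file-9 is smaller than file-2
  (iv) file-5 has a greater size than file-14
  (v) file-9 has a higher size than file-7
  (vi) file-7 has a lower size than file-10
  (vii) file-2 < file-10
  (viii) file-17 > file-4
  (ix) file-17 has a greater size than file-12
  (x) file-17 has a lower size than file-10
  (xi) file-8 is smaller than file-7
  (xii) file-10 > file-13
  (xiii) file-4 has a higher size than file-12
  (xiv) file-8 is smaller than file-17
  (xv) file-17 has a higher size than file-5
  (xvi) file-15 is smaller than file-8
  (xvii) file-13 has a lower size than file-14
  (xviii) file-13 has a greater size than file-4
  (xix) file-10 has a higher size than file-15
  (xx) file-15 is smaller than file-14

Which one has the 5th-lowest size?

file-2

Piecing the relations together gives one ordering: file-15 < file-8 < file-7 < file-9 < file-2 < file-12 < file-4 < file-13 < file-14 < file-5 < file-17 < file-10.
The 5th smallest is file-2.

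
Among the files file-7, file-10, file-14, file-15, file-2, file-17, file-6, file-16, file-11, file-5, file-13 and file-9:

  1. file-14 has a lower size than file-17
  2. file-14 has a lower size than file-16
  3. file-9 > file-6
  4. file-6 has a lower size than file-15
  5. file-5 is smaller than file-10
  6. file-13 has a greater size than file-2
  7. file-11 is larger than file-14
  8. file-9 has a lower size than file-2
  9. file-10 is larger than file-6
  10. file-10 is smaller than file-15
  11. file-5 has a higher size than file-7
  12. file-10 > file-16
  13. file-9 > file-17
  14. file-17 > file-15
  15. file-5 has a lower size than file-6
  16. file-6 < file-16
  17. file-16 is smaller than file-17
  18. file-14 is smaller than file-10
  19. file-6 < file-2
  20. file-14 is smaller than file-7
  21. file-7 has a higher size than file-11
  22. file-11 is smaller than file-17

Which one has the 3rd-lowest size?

Chaining the given pairs: file-14 < file-11 < file-7 < file-5 < file-6 < file-16 < file-10 < file-15 < file-17 < file-9 < file-2 < file-13.
Counting 3 from the smallest end gives file-7.

file-7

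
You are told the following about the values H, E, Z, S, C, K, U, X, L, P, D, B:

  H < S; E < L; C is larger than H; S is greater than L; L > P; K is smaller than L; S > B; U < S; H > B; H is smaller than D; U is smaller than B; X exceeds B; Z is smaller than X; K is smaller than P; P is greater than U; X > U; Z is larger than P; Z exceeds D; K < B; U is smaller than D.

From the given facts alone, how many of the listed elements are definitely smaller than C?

4

Directly below C: H.
One step further: B (2 so far).
One step further: U, K (4 so far).
Nothing else is reachable below C; 4 in all.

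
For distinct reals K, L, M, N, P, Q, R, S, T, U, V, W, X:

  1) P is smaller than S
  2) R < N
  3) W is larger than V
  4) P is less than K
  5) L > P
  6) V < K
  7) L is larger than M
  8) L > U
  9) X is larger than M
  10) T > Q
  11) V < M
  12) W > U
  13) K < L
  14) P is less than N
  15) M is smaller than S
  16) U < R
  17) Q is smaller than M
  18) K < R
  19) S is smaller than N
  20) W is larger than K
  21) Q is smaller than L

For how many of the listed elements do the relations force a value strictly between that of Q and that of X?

The relations place Q below X. An element lies strictly between them when it is forced above Q and also forced below X.
Above Q: {M, L, T, S, N}. Below X: {V, M}.
Intersection: {M} — 1.

1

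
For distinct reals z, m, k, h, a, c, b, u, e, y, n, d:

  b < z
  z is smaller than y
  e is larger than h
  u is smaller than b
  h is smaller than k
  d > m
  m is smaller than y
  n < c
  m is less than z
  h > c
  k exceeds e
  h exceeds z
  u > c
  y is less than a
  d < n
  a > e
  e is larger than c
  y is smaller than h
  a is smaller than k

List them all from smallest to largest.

m < d < n < c < u < b < z < y < h < e < a < k

Each adjacent pair is fixed by a given relation: m < d; d < n; n < c; c < u; u < b; b < z; z < y; y < h; h < e; e < a; a < k. Chaining them end to end gives the full order.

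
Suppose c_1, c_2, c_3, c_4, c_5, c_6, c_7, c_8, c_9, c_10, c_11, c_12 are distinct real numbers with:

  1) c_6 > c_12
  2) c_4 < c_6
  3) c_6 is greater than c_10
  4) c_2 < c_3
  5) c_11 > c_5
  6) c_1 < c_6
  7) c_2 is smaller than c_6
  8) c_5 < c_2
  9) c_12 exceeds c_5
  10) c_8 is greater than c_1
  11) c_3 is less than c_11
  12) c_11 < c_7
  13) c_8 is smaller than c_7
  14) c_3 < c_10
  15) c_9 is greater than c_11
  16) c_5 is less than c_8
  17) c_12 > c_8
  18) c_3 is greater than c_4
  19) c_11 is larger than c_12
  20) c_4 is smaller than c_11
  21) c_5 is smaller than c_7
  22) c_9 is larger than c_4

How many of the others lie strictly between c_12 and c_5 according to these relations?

Chaining upward from c_5 reaches: c_2, c_3, c_8, c_10, c_11, c_6, c_7, c_9.
Chaining downward from c_12 reaches: c_1, c_8.
Strictly between c_5 and c_12 are those in both lists: c_8 — 1 element.

1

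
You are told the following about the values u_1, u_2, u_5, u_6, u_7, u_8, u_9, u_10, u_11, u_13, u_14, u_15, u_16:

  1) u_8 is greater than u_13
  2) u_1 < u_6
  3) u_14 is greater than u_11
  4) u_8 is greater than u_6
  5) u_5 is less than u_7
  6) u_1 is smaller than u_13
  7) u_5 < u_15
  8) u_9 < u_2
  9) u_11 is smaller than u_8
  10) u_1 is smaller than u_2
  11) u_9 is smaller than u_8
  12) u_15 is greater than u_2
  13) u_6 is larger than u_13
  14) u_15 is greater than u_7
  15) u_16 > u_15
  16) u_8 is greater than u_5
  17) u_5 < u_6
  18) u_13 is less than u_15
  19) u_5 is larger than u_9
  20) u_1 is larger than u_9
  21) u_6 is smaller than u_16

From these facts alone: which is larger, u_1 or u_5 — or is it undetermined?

undetermined

Following every chain through u_1: above u_1 we get u_13, u_2, u_15, u_6, u_16, u_8; below u_1 we get u_9.
u_5 is not reached, and no chain runs the other way from u_5 to u_1.
So the given relations leave the order of u_1 and u_5 undetermined.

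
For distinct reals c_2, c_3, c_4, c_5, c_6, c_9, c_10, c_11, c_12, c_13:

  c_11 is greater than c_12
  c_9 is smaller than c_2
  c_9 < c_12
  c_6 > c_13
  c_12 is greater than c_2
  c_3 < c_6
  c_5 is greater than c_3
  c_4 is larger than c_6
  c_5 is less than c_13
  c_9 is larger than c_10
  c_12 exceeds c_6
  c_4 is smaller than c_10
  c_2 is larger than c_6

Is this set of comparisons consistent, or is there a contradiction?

consistent

The single ordering c_3 < c_5 < c_13 < c_6 < c_4 < c_10 < c_9 < c_2 < c_12 < c_11 satisfies every listed relation, so no contradiction arises.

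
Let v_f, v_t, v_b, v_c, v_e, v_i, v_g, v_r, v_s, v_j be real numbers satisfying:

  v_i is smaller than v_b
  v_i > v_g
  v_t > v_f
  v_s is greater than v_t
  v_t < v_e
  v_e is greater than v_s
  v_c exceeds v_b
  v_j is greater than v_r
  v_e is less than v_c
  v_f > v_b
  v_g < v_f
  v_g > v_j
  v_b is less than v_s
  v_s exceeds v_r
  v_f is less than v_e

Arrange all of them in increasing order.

v_r < v_j < v_g < v_i < v_b < v_f < v_t < v_s < v_e < v_c

Each adjacent pair is fixed by a given relation: v_r < v_j; v_j < v_g; v_g < v_i; v_i < v_b; v_b < v_f; v_f < v_t; v_t < v_s; v_s < v_e; v_e < v_c. Chaining them end to end gives the full order.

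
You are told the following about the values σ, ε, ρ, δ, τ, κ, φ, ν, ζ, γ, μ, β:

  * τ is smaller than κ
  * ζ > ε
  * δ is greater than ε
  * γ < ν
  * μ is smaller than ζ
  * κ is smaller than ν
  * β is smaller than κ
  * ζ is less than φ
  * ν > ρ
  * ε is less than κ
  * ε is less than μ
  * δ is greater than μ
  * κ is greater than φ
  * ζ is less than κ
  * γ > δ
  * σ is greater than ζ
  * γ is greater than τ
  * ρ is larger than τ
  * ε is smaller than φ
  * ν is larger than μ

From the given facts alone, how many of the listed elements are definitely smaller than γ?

From γ the given relations immediately reach δ, τ.
From those, ε, μ — 4 in total.
Nothing else is reachable below γ; 4 in all.

4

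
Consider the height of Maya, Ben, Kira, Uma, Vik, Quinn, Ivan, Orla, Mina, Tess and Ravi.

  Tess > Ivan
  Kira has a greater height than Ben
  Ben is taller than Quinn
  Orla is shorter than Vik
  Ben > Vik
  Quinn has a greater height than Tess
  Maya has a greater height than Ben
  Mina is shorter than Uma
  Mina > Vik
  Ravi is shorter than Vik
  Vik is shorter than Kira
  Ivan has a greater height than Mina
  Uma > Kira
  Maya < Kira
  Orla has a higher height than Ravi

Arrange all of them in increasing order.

Ravi < Orla < Vik < Mina < Ivan < Tess < Quinn < Ben < Maya < Kira < Uma

The consecutive links are each given: Ravi < Orla; Orla < Vik; Vik < Mina; Mina < Ivan; Ivan < Tess; Tess < Quinn; Quinn < Ben; Ben < Maya; Maya < Kira; Kira < Uma.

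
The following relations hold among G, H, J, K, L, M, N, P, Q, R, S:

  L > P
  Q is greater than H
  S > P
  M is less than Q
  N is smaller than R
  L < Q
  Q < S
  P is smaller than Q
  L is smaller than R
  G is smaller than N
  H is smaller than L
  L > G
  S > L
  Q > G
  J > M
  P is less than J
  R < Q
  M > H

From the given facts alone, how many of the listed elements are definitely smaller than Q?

From Q the given relations immediately reach H, G, P, M, L, R.
From those, N — 7 in total.
No other element is forced below Q by the given relations, so the count is 7.

7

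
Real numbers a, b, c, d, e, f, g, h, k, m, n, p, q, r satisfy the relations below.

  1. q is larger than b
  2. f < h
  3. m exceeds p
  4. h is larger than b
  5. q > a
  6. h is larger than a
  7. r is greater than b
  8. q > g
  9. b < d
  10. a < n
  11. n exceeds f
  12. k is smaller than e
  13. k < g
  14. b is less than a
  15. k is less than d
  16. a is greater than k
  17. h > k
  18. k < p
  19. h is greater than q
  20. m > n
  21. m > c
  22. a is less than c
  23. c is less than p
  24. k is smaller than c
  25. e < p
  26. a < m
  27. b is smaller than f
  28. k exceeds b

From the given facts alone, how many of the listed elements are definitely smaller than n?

4

Directly below n: f, a.
One step further: b, k (4 so far).
Nothing else is reachable below n; 4 in all.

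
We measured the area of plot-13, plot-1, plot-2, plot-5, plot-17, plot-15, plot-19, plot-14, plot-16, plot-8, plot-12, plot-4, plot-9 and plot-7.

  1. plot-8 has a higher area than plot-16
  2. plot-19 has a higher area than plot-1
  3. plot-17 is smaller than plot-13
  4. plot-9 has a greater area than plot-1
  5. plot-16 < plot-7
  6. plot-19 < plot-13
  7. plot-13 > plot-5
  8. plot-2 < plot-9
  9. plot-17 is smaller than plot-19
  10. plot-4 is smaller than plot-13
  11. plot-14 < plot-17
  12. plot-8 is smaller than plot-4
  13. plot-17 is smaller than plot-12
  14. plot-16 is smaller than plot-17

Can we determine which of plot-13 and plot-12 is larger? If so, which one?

Following every chain through plot-13: below plot-13 we get plot-5, plot-16, plot-8, plot-14, plot-4, plot-1, plot-17, plot-19.
plot-12 is not reached, and no chain runs the other way from plot-12 to plot-13.
So the given relations leave the order of plot-13 and plot-12 undetermined.

undetermined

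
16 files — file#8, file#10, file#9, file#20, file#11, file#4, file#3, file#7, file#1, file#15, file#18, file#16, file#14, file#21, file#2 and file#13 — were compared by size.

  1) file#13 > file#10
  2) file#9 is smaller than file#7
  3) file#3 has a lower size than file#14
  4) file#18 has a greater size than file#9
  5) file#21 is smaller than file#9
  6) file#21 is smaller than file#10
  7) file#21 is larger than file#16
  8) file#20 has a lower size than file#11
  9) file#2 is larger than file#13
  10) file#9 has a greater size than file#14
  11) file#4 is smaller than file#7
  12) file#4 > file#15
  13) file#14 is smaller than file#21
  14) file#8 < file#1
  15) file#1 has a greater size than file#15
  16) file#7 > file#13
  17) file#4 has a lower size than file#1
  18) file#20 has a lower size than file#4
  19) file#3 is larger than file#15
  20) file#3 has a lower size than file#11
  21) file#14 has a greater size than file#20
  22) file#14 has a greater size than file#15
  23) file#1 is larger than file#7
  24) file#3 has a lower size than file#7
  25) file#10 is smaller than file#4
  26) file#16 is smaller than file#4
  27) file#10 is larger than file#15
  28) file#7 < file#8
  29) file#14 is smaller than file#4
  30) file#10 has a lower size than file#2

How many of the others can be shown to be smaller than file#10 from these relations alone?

The elements the relations force below file#10 are file#16, file#20, file#15, file#3, file#14, file#21 — no chain reaches any other.
That is 6.

6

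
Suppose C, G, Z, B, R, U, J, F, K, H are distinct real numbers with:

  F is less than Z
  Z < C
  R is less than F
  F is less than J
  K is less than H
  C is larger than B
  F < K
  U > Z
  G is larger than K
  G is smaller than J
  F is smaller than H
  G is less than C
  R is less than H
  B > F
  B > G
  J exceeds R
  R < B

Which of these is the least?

R

Chaining upward from R: directly above it, F, H, B, J; then K, Z, C; then G, U.
That covers every other element, and nothing is given below R, so R is the least.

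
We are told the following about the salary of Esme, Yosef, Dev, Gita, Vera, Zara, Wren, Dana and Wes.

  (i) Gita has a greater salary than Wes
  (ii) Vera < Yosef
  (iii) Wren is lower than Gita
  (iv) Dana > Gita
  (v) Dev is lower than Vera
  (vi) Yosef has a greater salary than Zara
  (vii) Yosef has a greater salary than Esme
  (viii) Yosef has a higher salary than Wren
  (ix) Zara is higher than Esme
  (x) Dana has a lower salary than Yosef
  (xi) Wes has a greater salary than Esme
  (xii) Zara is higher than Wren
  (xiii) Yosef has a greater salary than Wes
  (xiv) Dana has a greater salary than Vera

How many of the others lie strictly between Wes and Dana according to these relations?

1

The relations place Wes below Dana. An element lies strictly between them when it is forced above Wes and also forced below Dana.
Above Wes: {Gita, Yosef}. Below Dana: {Wren, Esme, Dev, Gita, Vera}.
Intersection: {Gita} — 1.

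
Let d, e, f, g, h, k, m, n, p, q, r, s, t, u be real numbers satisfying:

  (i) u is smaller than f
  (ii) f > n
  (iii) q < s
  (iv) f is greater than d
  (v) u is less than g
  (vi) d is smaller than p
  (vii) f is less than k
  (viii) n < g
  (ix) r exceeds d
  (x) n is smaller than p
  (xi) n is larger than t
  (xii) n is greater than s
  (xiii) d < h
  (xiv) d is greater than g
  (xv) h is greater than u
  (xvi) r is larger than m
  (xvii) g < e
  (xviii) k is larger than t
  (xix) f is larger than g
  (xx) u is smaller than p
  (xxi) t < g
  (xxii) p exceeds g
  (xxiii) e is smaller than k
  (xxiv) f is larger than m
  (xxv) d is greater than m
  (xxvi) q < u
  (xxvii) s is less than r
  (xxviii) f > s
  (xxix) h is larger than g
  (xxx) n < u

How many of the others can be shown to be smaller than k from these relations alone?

Directly below k: t, f, e.
One step further: s, m, n, u, g, d (9 so far).
One step further: q (10 so far).
Nothing else is reachable below k; 10 in all.

10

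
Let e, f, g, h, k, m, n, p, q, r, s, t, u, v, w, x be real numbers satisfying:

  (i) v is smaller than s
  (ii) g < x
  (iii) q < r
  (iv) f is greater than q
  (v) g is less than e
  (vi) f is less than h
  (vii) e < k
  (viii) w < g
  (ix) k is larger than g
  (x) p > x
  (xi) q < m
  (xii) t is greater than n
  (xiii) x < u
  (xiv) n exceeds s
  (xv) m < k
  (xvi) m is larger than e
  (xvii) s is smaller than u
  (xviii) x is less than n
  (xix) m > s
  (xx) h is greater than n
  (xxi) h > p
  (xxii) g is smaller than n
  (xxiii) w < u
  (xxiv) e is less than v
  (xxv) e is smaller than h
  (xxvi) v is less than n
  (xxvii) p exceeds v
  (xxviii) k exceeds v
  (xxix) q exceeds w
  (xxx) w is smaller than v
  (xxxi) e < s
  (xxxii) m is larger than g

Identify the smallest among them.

Chaining upward from w: directly above it, g, v, q, u; then e, x, p, f, s, m, n, r, k; then h, t.
That covers every other element, and nothing is given below w, so w is the smallest.

w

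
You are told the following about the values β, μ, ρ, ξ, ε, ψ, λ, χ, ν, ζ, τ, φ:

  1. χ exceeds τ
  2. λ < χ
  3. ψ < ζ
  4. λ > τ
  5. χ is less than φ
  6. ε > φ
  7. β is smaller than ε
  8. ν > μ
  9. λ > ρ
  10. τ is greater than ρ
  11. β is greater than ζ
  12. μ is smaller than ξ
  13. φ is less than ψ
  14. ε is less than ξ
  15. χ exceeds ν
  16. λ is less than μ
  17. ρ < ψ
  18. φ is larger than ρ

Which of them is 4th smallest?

μ

Piecing the relations together gives one ordering: ρ < τ < λ < μ < ν < χ < φ < ψ < ζ < β < ε < ξ.
Counting 4 from the smallest end gives μ.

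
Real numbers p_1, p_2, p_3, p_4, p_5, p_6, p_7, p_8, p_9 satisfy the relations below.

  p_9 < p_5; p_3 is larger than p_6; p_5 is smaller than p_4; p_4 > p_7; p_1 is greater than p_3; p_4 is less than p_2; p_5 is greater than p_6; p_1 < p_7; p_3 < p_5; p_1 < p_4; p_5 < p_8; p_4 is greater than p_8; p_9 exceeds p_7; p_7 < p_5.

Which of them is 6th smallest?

Chaining the given pairs: p_6 < p_3 < p_1 < p_7 < p_9 < p_5 < p_8 < p_4 < p_2.
Counting 6 from the smallest end gives p_5.

p_5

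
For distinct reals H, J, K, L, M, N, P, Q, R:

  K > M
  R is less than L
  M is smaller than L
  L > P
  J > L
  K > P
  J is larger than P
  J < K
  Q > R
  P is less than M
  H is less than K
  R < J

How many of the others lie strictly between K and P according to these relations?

3

The relations place P below K. An element lies strictly between them when it is forced above P and also forced below K.
Above P: {M, L, J}. Below K: {R, M, L, H, J}.
Intersection: {M, L, J} — 3.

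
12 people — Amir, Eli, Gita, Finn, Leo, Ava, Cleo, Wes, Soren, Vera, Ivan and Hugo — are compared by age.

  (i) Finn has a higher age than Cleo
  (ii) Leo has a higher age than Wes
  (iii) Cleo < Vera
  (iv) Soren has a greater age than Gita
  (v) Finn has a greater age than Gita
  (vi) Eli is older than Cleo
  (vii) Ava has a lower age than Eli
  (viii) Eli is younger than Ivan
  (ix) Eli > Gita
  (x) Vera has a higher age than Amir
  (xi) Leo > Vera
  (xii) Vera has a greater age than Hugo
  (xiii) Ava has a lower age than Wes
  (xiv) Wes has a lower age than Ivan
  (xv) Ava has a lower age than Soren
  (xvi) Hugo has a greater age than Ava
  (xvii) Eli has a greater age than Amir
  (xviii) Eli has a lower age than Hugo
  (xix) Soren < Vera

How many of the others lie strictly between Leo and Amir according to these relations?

3

The relations place Amir below Leo. An element lies strictly between them when it is forced above Amir and also forced below Leo.
Above Amir: {Eli, Hugo, Vera, Ivan}. Below Leo: {Gita, Ava, Cleo, Eli, Hugo, Wes, Soren, Vera}.
Intersection: {Eli, Hugo, Vera} — 3.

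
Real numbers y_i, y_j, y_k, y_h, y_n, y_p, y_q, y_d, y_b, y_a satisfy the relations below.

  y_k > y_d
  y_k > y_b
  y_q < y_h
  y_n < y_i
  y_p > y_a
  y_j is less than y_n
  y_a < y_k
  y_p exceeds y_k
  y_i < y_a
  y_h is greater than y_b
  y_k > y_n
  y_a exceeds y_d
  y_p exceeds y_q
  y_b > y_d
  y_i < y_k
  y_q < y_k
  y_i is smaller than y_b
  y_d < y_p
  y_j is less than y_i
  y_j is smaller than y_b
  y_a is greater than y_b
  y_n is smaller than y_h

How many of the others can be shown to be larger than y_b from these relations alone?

4

Directly above y_b: y_h, y_a, y_k.
One step further: y_p (4 so far).
Nothing else is reachable above y_b; 4 in all.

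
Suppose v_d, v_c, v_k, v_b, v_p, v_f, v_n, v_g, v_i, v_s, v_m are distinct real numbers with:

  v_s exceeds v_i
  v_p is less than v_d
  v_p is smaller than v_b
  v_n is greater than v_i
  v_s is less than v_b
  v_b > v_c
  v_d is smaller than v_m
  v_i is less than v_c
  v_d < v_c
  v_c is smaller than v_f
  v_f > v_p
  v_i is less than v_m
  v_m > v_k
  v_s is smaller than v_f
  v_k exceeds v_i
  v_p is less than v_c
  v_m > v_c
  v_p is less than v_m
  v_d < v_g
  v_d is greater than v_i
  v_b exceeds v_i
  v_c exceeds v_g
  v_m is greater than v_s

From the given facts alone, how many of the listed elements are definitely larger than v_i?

From v_i the given relations immediately reach v_k, v_s, v_d, v_c, v_n, v_b, v_m.
From those, v_g, v_f — 9 in total.
Nothing else is reachable above v_i; 9 in all.

9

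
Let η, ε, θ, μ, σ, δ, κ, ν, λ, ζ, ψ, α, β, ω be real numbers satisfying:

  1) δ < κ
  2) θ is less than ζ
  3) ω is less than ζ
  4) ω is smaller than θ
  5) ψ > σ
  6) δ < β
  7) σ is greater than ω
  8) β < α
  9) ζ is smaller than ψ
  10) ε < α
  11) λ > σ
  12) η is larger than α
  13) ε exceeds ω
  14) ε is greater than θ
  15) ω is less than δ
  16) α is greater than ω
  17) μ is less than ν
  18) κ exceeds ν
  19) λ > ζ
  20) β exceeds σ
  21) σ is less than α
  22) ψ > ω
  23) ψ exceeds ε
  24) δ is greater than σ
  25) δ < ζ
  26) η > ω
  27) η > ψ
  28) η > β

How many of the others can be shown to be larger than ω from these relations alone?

11

The elements the relations force above ω are σ, θ, ε, δ, ζ, λ, β, α, ψ, κ, η — no chain reaches any other.
That is 11.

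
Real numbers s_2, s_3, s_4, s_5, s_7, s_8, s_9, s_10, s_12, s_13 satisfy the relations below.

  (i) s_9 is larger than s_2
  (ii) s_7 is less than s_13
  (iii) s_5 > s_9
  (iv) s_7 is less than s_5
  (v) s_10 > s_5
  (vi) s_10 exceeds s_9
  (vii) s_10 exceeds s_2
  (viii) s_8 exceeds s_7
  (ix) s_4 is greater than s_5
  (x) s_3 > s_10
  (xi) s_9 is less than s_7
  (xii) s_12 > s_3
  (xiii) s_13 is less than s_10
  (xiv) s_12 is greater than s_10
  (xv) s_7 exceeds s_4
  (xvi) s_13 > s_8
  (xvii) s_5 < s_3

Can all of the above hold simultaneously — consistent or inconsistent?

inconsistent

We have s_7 < s_5 stated directly, yet also s_5 < s_4 < s_7 by chaining the others — so s_5 < s_7. Contradiction.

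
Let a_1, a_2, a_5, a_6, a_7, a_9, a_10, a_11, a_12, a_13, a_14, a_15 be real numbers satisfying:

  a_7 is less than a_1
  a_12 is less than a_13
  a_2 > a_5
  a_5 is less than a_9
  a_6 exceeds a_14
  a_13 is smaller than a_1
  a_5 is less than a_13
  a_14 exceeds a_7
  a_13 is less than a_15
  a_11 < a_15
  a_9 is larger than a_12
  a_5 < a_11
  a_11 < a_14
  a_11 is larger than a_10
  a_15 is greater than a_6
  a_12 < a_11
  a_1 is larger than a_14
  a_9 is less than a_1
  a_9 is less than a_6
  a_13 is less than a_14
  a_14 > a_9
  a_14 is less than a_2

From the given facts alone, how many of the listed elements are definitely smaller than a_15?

9

The elements the relations force below a_15 are a_7, a_5, a_10, a_12, a_13, a_11, a_9, a_14, a_6 — no chain reaches any other.
That is 9.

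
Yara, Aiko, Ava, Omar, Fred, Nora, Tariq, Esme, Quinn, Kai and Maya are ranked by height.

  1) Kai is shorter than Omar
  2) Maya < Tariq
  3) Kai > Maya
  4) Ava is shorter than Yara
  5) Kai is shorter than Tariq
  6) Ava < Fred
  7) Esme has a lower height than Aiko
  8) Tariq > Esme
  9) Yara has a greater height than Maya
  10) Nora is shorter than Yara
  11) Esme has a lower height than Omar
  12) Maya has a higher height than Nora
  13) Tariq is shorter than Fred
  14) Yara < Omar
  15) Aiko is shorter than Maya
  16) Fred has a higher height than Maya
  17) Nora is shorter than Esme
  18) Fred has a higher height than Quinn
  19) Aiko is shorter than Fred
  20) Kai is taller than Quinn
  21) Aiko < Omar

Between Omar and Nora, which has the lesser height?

Nora < Esme and Esme < Aiko give Nora < Aiko.
Then Aiko < Maya extends the chain to Maya.
Then Maya < Kai extends the chain to Kai.
Then Kai < Omar extends the chain to Omar.
So Nora < Omar; Nora is the shorter of the two.

Nora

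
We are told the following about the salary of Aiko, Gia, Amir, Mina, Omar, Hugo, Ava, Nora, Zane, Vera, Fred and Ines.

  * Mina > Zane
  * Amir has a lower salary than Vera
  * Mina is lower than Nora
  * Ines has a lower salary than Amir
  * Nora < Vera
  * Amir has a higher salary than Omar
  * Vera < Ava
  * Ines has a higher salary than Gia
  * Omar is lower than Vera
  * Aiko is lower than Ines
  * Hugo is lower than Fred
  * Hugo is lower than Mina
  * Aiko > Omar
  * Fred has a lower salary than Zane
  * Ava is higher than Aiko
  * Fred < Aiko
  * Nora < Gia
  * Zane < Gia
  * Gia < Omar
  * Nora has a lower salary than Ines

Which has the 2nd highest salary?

Chaining the given pairs: Hugo < Fred < Zane < Mina < Nora < Gia < Omar < Aiko < Ines < Amir < Vera < Ava.
Counting 2 from the largest end gives Vera.

Vera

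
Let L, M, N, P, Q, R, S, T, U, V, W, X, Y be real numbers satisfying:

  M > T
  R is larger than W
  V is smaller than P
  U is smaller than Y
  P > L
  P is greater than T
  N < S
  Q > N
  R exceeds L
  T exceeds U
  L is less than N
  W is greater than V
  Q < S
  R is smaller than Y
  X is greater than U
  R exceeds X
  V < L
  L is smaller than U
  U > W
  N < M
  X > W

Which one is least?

Chaining upward from V: directly above it, L, W, P; then N, U, X, R; then Q, T, S, Y, M.
That covers every other element, and nothing is given below V, so V is the least.

V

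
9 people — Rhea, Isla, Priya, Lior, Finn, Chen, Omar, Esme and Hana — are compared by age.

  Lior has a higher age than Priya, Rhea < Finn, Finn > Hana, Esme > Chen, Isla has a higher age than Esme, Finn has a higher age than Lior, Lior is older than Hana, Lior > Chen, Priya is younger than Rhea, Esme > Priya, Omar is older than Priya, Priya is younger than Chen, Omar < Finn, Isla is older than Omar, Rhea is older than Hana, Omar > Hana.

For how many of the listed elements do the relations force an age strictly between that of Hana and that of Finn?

The relations place Hana below Finn. An element lies strictly between them when it is forced above Hana and also forced below Finn.
Above Hana: {Omar, Rhea, Lior, Isla}. Below Finn: {Priya, Omar, Rhea, Chen, Lior}.
Intersection: {Omar, Rhea, Lior} — 3.

3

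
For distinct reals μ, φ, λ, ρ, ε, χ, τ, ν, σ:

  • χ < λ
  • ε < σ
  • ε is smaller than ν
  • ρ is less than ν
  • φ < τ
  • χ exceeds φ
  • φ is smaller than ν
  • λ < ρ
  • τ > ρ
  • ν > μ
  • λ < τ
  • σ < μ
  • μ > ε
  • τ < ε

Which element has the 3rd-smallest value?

λ

The consecutive relations fix a unique order: φ < χ < λ < ρ < τ < ε < σ < μ < ν.
The 3rd smallest is λ.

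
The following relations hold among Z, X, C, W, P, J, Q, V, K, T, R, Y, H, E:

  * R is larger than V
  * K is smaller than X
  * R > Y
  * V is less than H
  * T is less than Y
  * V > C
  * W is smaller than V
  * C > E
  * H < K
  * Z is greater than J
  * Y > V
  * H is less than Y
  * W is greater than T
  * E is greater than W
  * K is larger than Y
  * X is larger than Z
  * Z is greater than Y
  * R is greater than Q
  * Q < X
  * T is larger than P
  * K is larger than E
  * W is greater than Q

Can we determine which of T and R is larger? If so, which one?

R

T < W < E < C < V < H < Y < R, by transitivity through W, E, C, V, H, Y.
So R is larger.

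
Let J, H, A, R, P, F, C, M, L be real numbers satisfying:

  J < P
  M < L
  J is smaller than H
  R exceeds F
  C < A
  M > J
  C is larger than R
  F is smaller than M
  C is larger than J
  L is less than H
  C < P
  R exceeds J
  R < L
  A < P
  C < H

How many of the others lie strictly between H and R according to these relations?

2

Chaining upward from R reaches: L, C, A, P.
Chaining downward from H reaches: J, F, M, L, C.
Strictly between R and H are those in both lists: L, C — 2 elements.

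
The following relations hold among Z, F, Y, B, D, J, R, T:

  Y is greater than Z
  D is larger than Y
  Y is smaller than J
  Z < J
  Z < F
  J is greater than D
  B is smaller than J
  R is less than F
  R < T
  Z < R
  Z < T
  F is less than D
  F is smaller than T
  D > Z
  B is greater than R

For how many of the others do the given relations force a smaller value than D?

From D the given relations immediately reach Z, F, Y.
From those, R — 4 in total.
No other element is forced below D by the given relations, so the count is 4.

4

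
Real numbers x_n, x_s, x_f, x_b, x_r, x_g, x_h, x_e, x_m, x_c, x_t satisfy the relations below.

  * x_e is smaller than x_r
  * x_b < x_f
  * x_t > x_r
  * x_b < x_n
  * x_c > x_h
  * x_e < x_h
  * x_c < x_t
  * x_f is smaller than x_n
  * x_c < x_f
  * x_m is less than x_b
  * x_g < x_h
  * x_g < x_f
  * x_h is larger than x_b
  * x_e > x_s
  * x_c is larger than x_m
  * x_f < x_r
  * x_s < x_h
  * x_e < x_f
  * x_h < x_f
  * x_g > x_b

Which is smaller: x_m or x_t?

x_m

Following the relations from x_m: x_m < x_b < x_g < x_h < x_f < x_r < x_t.
So x_m < x_t; x_m is the smaller of the two.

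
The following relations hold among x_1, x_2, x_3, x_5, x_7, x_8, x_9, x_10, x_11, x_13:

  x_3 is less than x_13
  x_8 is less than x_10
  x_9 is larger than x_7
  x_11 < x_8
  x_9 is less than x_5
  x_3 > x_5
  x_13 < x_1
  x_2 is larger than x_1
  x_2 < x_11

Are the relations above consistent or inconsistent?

The single ordering x_7 < x_9 < x_5 < x_3 < x_13 < x_1 < x_2 < x_11 < x_8 < x_10 satisfies every listed relation, so no contradiction arises.

consistent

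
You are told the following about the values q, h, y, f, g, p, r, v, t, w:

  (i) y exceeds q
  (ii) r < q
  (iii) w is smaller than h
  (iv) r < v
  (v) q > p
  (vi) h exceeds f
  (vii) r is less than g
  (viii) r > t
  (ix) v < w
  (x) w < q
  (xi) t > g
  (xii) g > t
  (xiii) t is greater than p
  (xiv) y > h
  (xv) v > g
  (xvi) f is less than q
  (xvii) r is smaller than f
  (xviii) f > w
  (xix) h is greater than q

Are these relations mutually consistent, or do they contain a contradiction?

inconsistent

Chaining the given relations yields t < r < g, so t < g. But one relation states g < t. These cannot both hold.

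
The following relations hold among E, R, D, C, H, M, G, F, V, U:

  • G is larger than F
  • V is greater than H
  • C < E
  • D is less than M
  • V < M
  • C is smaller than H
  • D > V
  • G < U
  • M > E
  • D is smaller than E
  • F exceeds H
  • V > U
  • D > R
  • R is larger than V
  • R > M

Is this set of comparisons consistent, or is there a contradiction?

Chaining the given relations yields R < D < E < M, so R < M. But one relation states M < R. These cannot both hold.

inconsistent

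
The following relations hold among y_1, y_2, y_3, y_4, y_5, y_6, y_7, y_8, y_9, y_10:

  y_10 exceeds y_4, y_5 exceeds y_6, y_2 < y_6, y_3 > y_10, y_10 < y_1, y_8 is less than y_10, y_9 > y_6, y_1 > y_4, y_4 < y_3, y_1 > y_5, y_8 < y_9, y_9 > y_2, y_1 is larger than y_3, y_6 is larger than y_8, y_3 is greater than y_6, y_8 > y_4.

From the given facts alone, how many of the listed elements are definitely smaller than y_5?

4

Directly below y_5: y_6.
One step further: y_2, y_8 (3 so far).
One step further: y_4 (4 so far).
Nothing else is reachable below y_5; 4 in all.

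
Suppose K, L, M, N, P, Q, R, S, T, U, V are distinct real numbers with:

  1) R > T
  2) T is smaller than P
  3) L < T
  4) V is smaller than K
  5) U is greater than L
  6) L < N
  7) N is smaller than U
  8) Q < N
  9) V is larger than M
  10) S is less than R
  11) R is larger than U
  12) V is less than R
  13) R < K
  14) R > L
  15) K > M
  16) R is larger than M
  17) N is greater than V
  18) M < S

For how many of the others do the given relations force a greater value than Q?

4

The elements the relations force above Q are N, U, R, K — no chain reaches any other.
That is 4.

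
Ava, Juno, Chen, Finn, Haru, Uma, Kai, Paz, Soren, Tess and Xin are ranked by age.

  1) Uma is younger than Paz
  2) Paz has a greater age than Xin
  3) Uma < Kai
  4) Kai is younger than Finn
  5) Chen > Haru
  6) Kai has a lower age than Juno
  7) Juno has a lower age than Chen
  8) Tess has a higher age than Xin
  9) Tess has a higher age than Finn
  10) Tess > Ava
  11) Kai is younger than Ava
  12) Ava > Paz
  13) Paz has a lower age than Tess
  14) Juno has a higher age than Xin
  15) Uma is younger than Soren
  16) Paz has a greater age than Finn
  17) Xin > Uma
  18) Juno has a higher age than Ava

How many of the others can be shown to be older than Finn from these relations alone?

5

The elements the relations force above Finn are Paz, Ava, Tess, Juno, Chen — no chain reaches any other.
That is 5.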